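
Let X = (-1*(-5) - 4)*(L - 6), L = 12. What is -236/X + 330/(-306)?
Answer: -687/17 ≈ -40.412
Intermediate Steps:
X = 6 (X = (-1*(-5) - 4)*(12 - 6) = (5 - 4)*6 = 1*6 = 6)
-236/X + 330/(-306) = -236/6 + 330/(-306) = -236*⅙ + 330*(-1/306) = -118/3 - 55/51 = -687/17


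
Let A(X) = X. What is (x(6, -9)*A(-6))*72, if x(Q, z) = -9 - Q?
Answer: 6480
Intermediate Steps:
(x(6, -9)*A(-6))*72 = ((-9 - 1*6)*(-6))*72 = ((-9 - 6)*(-6))*72 = -15*(-6)*72 = 90*72 = 6480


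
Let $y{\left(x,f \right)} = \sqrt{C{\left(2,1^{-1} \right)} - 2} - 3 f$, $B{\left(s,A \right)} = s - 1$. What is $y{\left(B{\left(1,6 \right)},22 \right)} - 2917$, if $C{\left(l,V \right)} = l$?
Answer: $-2983$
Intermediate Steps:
$B{\left(s,A \right)} = -1 + s$
$y{\left(x,f \right)} = - 3 f$ ($y{\left(x,f \right)} = \sqrt{2 - 2} - 3 f = \sqrt{0} - 3 f = 0 - 3 f = - 3 f$)
$y{\left(B{\left(1,6 \right)},22 \right)} - 2917 = \left(-3\right) 22 - 2917 = -66 - 2917 = -2983$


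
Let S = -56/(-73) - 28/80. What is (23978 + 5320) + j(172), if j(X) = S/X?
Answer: 7357314369/251120 ≈ 29298.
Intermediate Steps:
S = 609/1460 (S = -56*(-1/73) - 28*1/80 = 56/73 - 7/20 = 609/1460 ≈ 0.41712)
j(X) = 609/(1460*X)
(23978 + 5320) + j(172) = (23978 + 5320) + (609/1460)/172 = 29298 + (609/1460)*(1/172) = 29298 + 609/251120 = 7357314369/251120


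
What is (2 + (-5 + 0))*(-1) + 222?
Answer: 225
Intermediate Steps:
(2 + (-5 + 0))*(-1) + 222 = (2 - 5)*(-1) + 222 = -3*(-1) + 222 = 3 + 222 = 225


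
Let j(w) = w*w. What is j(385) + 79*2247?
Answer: 325738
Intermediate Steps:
j(w) = w**2
j(385) + 79*2247 = 385**2 + 79*2247 = 148225 + 177513 = 325738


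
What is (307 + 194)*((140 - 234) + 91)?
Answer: -1503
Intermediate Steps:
(307 + 194)*((140 - 234) + 91) = 501*(-94 + 91) = 501*(-3) = -1503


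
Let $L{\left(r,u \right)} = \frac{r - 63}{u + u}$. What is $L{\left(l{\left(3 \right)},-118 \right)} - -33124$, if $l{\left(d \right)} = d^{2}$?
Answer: $\frac{3908659}{118} \approx 33124.0$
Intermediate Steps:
$L{\left(r,u \right)} = \frac{-63 + r}{2 u}$
$L{\left(l{\left(3 \right)},-118 \right)} - -33124 = \frac{-63 + 3^{2}}{2 \left(-118\right)} - -33124 = \frac{1}{2} \left(- \frac{1}{118}\right) \left(-63 + 9\right) + 33124 = \frac{1}{2} \left(- \frac{1}{118}\right) \left(-54\right) + 33124 = \frac{27}{118} + 33124 = \frac{3908659}{118}$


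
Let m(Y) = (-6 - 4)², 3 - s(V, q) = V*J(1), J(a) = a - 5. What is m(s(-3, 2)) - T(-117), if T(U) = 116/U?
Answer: 11816/117 ≈ 100.99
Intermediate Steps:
J(a) = -5 + a
s(V, q) = 3 + 4*V (s(V, q) = 3 - V*(-5 + 1) = 3 - V*(-4) = 3 - (-4)*V = 3 + 4*V)
m(Y) = 100 (m(Y) = (-10)² = 100)
m(s(-3, 2)) - T(-117) = 100 - 116/(-117) = 100 - 116*(-1)/117 = 100 - 1*(-116/117) = 100 + 116/117 = 11816/117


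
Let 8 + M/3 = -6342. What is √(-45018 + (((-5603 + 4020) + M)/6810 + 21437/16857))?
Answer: I*√7324414872501425470/12755130 ≈ 212.18*I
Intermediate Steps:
M = -19050 (M = -24 + 3*(-6342) = -24 - 19026 = -19050)
√(-45018 + (((-5603 + 4020) + M)/6810 + 21437/16857)) = √(-45018 + (((-5603 + 4020) - 19050)/6810 + 21437/16857)) = √(-45018 + ((-1583 - 19050)*(1/6810) + 21437*(1/16857))) = √(-45018 + (-20633*1/6810 + 21437/16857)) = √(-45018 + (-20633/6810 + 21437/16857)) = √(-45018 - 67274837/38265390) = √(-1722698601857/38265390) = I*√7324414872501425470/12755130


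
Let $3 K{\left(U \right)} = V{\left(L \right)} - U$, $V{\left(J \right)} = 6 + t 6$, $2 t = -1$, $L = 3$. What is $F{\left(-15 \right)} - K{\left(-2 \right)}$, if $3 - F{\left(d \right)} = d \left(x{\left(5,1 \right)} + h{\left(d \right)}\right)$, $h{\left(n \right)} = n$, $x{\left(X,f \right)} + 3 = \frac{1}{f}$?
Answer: $- \frac{761}{3} \approx -253.67$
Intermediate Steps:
$t = - \frac{1}{2}$ ($t = \frac{1}{2} \left(-1\right) = - \frac{1}{2} \approx -0.5$)
$x{\left(X,f \right)} = -3 + \frac{1}{f}$
$V{\left(J \right)} = 3$ ($V{\left(J \right)} = 6 - 3 = 3$)
$K{\left(U \right)} = 1 - \frac{U}{3}$ ($K{\left(U \right)} = \frac{3 - U}{3} = 1 - \frac{U}{3}$)
$F{\left(d \right)} = 3 - d \left(-2 + d\right)$ ($F{\left(d \right)} = 3 - d \left(\left(-3 + 1^{-1}\right) + d\right) = 3 - d \left(\left(-3 + 1\right) + d\right) = 3 - d \left(-2 + d\right)$)
$F{\left(-15 \right)} - K{\left(-2 \right)} = \left(3 - \left(-15\right)^{2} + 2 \left(-15\right)\right) - \left(1 - - \frac{2}{3}\right) = \left(3 - 225 - 30\right) - \left(1 + \frac{2}{3}\right) = \left(3 - 225 - 30\right) - \frac{5}{3} = -252 - \frac{5}{3} = - \frac{761}{3}$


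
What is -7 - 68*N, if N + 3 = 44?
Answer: -2795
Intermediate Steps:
N = 41 (N = -3 + 44 = 41)
-7 - 68*N = -7 - 68*41 = -7 - 2788 = -2795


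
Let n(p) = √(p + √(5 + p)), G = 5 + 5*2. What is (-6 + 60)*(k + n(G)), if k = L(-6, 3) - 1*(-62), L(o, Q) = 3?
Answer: 3510 + 54*√(15 + 2*√5) ≈ 3748.3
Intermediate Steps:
G = 15 (G = 5 + 10 = 15)
k = 65 (k = 3 - 1*(-62) = 3 + 62 = 65)
(-6 + 60)*(k + n(G)) = (-6 + 60)*(65 + √(15 + √(5 + 15))) = 54*(65 + √(15 + √20)) = 54*(65 + √(15 + 2*√5)) = 3510 + 54*√(15 + 2*√5)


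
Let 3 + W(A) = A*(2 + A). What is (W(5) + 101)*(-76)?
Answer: -10108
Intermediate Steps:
W(A) = -3 + A*(2 + A)
(W(5) + 101)*(-76) = ((-3 + 5² + 2*5) + 101)*(-76) = ((-3 + 25 + 10) + 101)*(-76) = (32 + 101)*(-76) = 133*(-76) = -10108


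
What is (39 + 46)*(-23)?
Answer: -1955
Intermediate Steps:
(39 + 46)*(-23) = 85*(-23) = -1955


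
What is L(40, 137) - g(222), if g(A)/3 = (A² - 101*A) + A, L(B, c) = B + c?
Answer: -81075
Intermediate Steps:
g(A) = -300*A + 3*A² (g(A) = 3*((A² - 101*A) + A) = 3*(A² - 100*A) = -300*A + 3*A²)
L(40, 137) - g(222) = (40 + 137) - 3*222*(-100 + 222) = 177 - 3*222*122 = 177 - 1*81252 = 177 - 81252 = -81075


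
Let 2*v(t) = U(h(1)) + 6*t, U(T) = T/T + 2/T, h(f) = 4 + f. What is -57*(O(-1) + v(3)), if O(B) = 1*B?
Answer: -4959/10 ≈ -495.90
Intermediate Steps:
U(T) = 1 + 2/T
O(B) = B
v(t) = 7/10 + 3*t (v(t) = ((2 + (4 + 1))/(4 + 1) + 6*t)/2 = ((2 + 5)/5 + 6*t)/2 = ((⅕)*7 + 6*t)/2 = (7/5 + 6*t)/2 = 7/10 + 3*t)
-57*(O(-1) + v(3)) = -57*(-1 + (7/10 + 3*3)) = -57*(-1 + (7/10 + 9)) = -57*(-1 + 97/10) = -57*87/10 = -4959/10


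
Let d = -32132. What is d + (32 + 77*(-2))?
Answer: -32254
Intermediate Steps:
d + (32 + 77*(-2)) = -32132 + (32 + 77*(-2)) = -32132 + (32 - 154) = -32132 - 122 = -32254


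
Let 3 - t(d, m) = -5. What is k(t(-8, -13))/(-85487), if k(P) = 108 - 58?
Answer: -50/85487 ≈ -0.00058488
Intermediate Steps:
t(d, m) = 8 (t(d, m) = 3 - 1*(-5) = 3 + 5 = 8)
k(P) = 50
k(t(-8, -13))/(-85487) = 50/(-85487) = 50*(-1/85487) = -50/85487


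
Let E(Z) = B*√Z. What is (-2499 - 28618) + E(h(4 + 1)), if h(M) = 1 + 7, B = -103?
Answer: -31117 - 206*√2 ≈ -31408.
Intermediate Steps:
h(M) = 8
E(Z) = -103*√Z
(-2499 - 28618) + E(h(4 + 1)) = (-2499 - 28618) - 206*√2 = -31117 - 206*√2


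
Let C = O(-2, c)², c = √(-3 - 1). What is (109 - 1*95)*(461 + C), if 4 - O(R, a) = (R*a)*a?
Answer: 6678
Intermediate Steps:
c = 2*I (c = √(-4) = 2*I ≈ 2.0*I)
O(R, a) = 4 - R*a² (O(R, a) = 4 - R*a*a = 4 - R*a²)
C = 16 (C = (4 - 1*(-2)*(2*I)²)² = (4 - 1*(-2)*(-4))² = (4 - 8)² = (-4)² = 16)
(109 - 1*95)*(461 + C) = (109 - 1*95)*(461 + 16) = (109 - 95)*477 = 14*477 = 6678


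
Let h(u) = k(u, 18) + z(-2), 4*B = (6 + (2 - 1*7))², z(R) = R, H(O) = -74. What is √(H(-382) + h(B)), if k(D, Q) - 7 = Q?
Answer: I*√51 ≈ 7.1414*I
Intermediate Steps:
k(D, Q) = 7 + Q
B = ¼ (B = (6 + (2 - 1*7))²/4 = (6 + (2 - 7))²/4 = (6 - 5)²/4 = (¼)*1² = (¼)*1 = ¼ ≈ 0.25000)
h(u) = 23 (h(u) = (7 + 18) - 2 = 25 - 2 = 23)
√(H(-382) + h(B)) = √(-74 + 23) = √(-51) = I*√51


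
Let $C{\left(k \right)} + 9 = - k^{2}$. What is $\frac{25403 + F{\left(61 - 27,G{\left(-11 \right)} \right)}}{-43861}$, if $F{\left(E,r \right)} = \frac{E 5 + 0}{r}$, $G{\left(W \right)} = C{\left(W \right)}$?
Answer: $- \frac{330222}{570193} \approx -0.57914$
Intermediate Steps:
$C{\left(k \right)} = -9 - k^{2}$
$G{\left(W \right)} = -9 - W^{2}$
$F{\left(E,r \right)} = \frac{5 E}{r}$ ($F{\left(E,r \right)} = \frac{5 E + 0}{r} = \frac{5 E}{r}$)
$\frac{25403 + F{\left(61 - 27,G{\left(-11 \right)} \right)}}{-43861} = \frac{25403 + \frac{5 \left(61 - 27\right)}{-9 - \left(-11\right)^{2}}}{-43861} = \left(25403 + 5 \cdot 34 \frac{1}{-9 - 121}\right) \left(- \frac{1}{43861}\right) = \left(25403 + 5 \cdot 34 \frac{1}{-130}\right) \left(- \frac{1}{43861}\right) = \left(25403 + 5 \cdot 34 \left(- \frac{1}{130}\right)\right) \left(- \frac{1}{43861}\right) = \left(25403 - \frac{17}{13}\right) \left(- \frac{1}{43861}\right) = \frac{330222}{13} \left(- \frac{1}{43861}\right) = - \frac{330222}{570193}$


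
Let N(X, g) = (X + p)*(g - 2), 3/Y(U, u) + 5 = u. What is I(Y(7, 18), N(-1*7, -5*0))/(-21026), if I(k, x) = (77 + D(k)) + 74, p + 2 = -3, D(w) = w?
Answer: -983/136669 ≈ -0.0071926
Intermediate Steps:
Y(U, u) = 3/(-5 + u)
p = -5 (p = -2 - 3 = -5)
N(X, g) = (-5 + X)*(-2 + g) (N(X, g) = (X - 5)*(g - 2) = (-5 + X)*(-2 + g))
I(k, x) = 151 + k (I(k, x) = (77 + k) + 74 = 151 + k)
I(Y(7, 18), N(-1*7, -5*0))/(-21026) = (151 + 3/(-5 + 18))/(-21026) = (151 + 3/13)*(-1/21026) = (1966/13)*(-1/21026) = -983/136669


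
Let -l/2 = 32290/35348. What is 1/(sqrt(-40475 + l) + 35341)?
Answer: 312308417/11037649458917 - 2*I*sqrt(790234850910)/11037649458917 ≈ 2.8295e-5 - 1.6108e-7*I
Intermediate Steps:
l = -16145/8837 (l = -64580/35348 = -2*16145/17674 = -16145/8837 ≈ -1.8270)
1/(sqrt(-40475 + l) + 35341) = 1/(sqrt(-40475 - 16145/8837) + 35341) = 1/(sqrt(-357693720/8837) + 35341) = 1/(2*I*sqrt(790234850910)/8837 + 35341) = 1/(35341 + 2*I*sqrt(790234850910)/8837)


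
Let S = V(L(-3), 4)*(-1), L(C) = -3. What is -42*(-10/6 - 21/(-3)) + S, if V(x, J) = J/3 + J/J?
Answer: -679/3 ≈ -226.33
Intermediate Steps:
V(x, J) = 1 + J/3 (V(x, J) = J*(1/3) + 1 = J/3 + 1 = 1 + J/3)
S = -7/3 (S = (1 + (1/3)*4)*(-1) = (1 + 4/3)*(-1) = (7/3)*(-1) = -7/3 ≈ -2.3333)
-42*(-10/6 - 21/(-3)) + S = -42*(-10/6 - 21/(-3)) - 7/3 = -42*(-10*1/6 - 21*(-1/3)) - 7/3 = -42*(-5/3 + 7) - 7/3 = -42*16/3 - 7/3 = -224 - 7/3 = -679/3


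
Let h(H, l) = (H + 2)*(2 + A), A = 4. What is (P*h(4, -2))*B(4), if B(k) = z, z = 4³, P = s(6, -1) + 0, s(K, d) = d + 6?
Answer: 11520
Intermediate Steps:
s(K, d) = 6 + d
h(H, l) = 12 + 6*H (h(H, l) = (H + 2)*(2 + 4) = (2 + H)*6 = 12 + 6*H)
P = 5 (P = (6 - 1) + 0 = 5 + 0 = 5)
z = 64
B(k) = 64
(P*h(4, -2))*B(4) = (5*(12 + 6*4))*64 = (5*(12 + 24))*64 = (5*36)*64 = 180*64 = 11520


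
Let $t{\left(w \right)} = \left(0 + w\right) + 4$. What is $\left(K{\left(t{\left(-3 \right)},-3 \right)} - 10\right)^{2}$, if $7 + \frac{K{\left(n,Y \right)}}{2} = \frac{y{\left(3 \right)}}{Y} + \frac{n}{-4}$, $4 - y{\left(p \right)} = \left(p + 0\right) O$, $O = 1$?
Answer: $\frac{22801}{36} \approx 633.36$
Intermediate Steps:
$y{\left(p \right)} = 4 - p$ ($y{\left(p \right)} = 4 - \left(p + 0\right) 1 = 4 - p 1 = 4 - p$)
$t{\left(w \right)} = 4 + w$ ($t{\left(w \right)} = w + 4 = 4 + w$)
$K{\left(n,Y \right)} = -14 + \frac{2}{Y} - \frac{n}{2}$ ($K{\left(n,Y \right)} = -14 + 2 \left(\frac{4 - 3}{Y} + \frac{n}{-4}\right) = -14 + 2 \left(\frac{4 - 3}{Y} + n \left(- \frac{1}{4}\right)\right) = -14 + 2 \left(1 \frac{1}{Y} - \frac{n}{4}\right) = -14 + 2 \left(\frac{1}{Y} - \frac{n}{4}\right) = -14 - \left(\frac{n}{2} - \frac{2}{Y}\right) = -14 + \frac{2}{Y} - \frac{n}{2}$)
$\left(K{\left(t{\left(-3 \right)},-3 \right)} - 10\right)^{2} = \left(\left(-14 + \frac{2}{-3} - \frac{4 - 3}{2}\right) - 10\right)^{2} = \left(\left(-14 + 2 \left(- \frac{1}{3}\right) - \frac{1}{2}\right) - 10\right)^{2} = \left(\left(-14 - \frac{2}{3} - \frac{1}{2}\right) - 10\right)^{2} = \left(- \frac{91}{6} - 10\right)^{2} = \left(- \frac{151}{6}\right)^{2} = \frac{22801}{36}$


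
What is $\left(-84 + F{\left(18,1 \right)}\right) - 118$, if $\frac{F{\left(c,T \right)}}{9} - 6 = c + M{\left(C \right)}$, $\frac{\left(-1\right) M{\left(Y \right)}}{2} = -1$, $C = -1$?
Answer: $32$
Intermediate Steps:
$M{\left(Y \right)} = 2$ ($M{\left(Y \right)} = \left(-2\right) \left(-1\right) = 2$)
$F{\left(c,T \right)} = 72 + 9 c$ ($F{\left(c,T \right)} = 54 + 9 \left(c + 2\right) = 54 + 9 \left(2 + c\right) = 54 + \left(18 + 9 c\right) = 72 + 9 c$)
$\left(-84 + F{\left(18,1 \right)}\right) - 118 = \left(-84 + \left(72 + 9 \cdot 18\right)\right) - 118 = \left(-84 + \left(72 + 162\right)\right) - 118 = \left(-84 + 234\right) - 118 = 150 - 118 = 32$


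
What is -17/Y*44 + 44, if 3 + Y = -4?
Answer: 1056/7 ≈ 150.86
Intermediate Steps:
Y = -7 (Y = -3 - 4 = -7)
-17/Y*44 + 44 = -17/(-7)*44 + 44 = -17*(-⅐)*44 + 44 = (17/7)*44 + 44 = 748/7 + 44 = 1056/7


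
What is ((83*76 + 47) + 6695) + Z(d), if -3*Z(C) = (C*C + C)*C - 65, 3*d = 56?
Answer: 873781/81 ≈ 10787.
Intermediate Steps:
d = 56/3 (d = (⅓)*56 = 56/3 ≈ 18.667)
Z(C) = 65/3 - C*(C + C²)/3 (Z(C) = -((C*C + C)*C - 65)/3 = -((C² + C)*C - 65)/3 = -((C + C²)*C - 65)/3 = -(C*(C + C²) - 65)/3 = -(-65 + C*(C + C²))/3 = 65/3 - C*(C + C²)/3)
((83*76 + 47) + 6695) + Z(d) = ((83*76 + 47) + 6695) + (65/3 - (56/3)²/3 - (56/3)³/3) = ((6308 + 47) + 6695) + (65/3 - ⅓*3136/9 - ⅓*175616/27) = (6355 + 6695) + (65/3 - 3136/27 - 175616/81) = 13050 - 183269/81 = 873781/81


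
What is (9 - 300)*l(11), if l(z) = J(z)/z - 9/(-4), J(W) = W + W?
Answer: -4947/4 ≈ -1236.8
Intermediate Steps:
J(W) = 2*W
l(z) = 17/4 (l(z) = (2*z)/z - 9/(-4) = 2 - 9*(-¼) = 2 + 9/4 = 17/4)
(9 - 300)*l(11) = (9 - 300)*(17/4) = -291*17/4 = -4947/4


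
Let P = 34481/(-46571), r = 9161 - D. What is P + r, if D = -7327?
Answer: 767828167/46571 ≈ 16487.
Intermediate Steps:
r = 16488 (r = 9161 - 1*(-7327) = 9161 + 7327 = 16488)
P = -34481/46571 (P = 34481*(-1/46571) = -34481/46571 ≈ -0.74040)
P + r = -34481/46571 + 16488 = 767828167/46571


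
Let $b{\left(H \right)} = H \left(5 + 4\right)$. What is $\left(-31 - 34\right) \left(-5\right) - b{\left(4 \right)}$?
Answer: $289$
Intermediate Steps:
$b{\left(H \right)} = 9 H$ ($b{\left(H \right)} = H 9 = 9 H$)
$\left(-31 - 34\right) \left(-5\right) - b{\left(4 \right)} = \left(-31 - 34\right) \left(-5\right) - 9 \cdot 4 = \left(-65\right) \left(-5\right) - 36 = 325 - 36 = 289$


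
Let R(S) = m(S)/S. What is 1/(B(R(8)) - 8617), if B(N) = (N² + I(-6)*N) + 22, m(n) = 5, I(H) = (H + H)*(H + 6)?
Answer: -64/550055 ≈ -0.00011635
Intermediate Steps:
I(H) = 2*H*(6 + H) (I(H) = (2*H)*(6 + H) = 2*H*(6 + H))
R(S) = 5/S
B(N) = 22 + N² (B(N) = (N² + (2*(-6)*(6 - 6))*N) + 22 = (N² + (2*(-6)*0)*N) + 22 = (N² + 0*N) + 22 = (N² + 0) + 22 = N² + 22 = 22 + N²)
1/(B(R(8)) - 8617) = 1/((22 + (5/8)²) - 8617) = 1/((22 + 25/64) - 8617) = 1/(1433/64 - 8617) = 1/(-550055/64) = -64/550055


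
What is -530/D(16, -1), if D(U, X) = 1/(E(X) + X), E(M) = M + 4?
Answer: -1060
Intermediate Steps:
E(M) = 4 + M
D(U, X) = 1/(4 + 2*X) (D(U, X) = 1/((4 + X) + X) = 1/(4 + 2*X))
-530/D(16, -1) = -530/(1/(2*(2 - 1))) = -530/((1/2)/1) = -530/((1/2)*1) = -530/1/2 = -530*2 = -1060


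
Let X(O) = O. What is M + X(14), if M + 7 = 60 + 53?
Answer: 120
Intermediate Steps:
M = 106 (M = -7 + (60 + 53) = -7 + 113 = 106)
M + X(14) = 106 + 14 = 120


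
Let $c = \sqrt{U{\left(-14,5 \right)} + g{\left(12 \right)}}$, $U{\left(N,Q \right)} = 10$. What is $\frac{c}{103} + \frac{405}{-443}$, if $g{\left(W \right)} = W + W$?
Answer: $- \frac{405}{443} + \frac{\sqrt{34}}{103} \approx -0.85761$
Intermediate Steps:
$g{\left(W \right)} = 2 W$
$c = \sqrt{34}$ ($c = \sqrt{10 + 2 \cdot 12} = \sqrt{10 + 24} = \sqrt{34} \approx 5.8309$)
$\frac{c}{103} + \frac{405}{-443} = \frac{\sqrt{34}}{103} + \frac{405}{-443} = \sqrt{34} \cdot \frac{1}{103} + 405 \left(- \frac{1}{443}\right) = \frac{\sqrt{34}}{103} - \frac{405}{443} = - \frac{405}{443} + \frac{\sqrt{34}}{103}$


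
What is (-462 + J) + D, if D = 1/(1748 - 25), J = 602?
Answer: 241221/1723 ≈ 140.00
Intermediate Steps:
D = 1/1723 ≈ 0.00058038
(-462 + J) + D = (-462 + 602) + 1/1723 = 140 + 1/1723 = 241221/1723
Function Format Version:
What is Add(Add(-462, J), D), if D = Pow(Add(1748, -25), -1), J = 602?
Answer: Rational(241221, 1723) ≈ 140.00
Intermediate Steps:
D = Rational(1, 1723) (D = Pow(1723, -1) = Rational(1, 1723) ≈ 0.00058038)
Add(Add(-462, J), D) = Add(Add(-462, 602), Rational(1, 1723)) = Add(140, Rational(1, 1723)) = Rational(241221, 1723)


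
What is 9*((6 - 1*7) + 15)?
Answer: 126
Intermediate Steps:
9*((6 - 1*7) + 15) = 9*((6 - 7) + 15) = 9*(-1 + 15) = 9*14 = 126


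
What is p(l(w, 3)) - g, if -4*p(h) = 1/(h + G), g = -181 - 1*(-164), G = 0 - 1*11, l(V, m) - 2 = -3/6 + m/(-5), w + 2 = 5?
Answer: 3439/202 ≈ 17.025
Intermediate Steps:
w = 3 (w = -2 + 5 = 3)
l(V, m) = 3/2 - m/5 (l(V, m) = 2 + (-3/6 + m/(-5)) = 2 + (-3*1/6 + m*(-1/5)) = 2 + (-1/2 - m/5) = 3/2 - m/5)
G = -11 (G = 0 - 11 = -11)
g = -17 (g = -181 + 164 = -17)
p(h) = -1/(4*(-11 + h)) (p(h) = -1/(4*(h - 11)) = -1/(4*(-11 + h)))
p(l(w, 3)) - g = -1/(-44 + 4*(3/2 - 1/5*3)) - 1*(-17) = -1/(-44 + 4*(3/2 - 3/5)) + 17 = -1/(-44 + 4*(9/10)) + 17 = -1/(-44 + 18/5) + 17 = -1/(-202/5) + 17 = -1*(-5/202) + 17 = 5/202 + 17 = 3439/202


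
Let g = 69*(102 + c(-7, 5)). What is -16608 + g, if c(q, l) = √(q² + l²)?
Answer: -9570 + 69*√74 ≈ -8976.4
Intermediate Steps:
c(q, l) = √(l² + q²)
g = 7038 + 69*√74 (g = 69*(102 + √(5² + (-7)²)) = 69*(102 + √(25 + 49)) = 69*(102 + √74) = 7038 + 69*√74 ≈ 7631.6)
-16608 + g = -16608 + (7038 + 69*√74) = -9570 + 69*√74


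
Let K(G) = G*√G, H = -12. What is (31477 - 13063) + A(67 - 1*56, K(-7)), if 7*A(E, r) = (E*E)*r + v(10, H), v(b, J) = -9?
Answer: 128889/7 - 121*I*√7 ≈ 18413.0 - 320.14*I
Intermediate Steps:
K(G) = G^(3/2)
A(E, r) = -9/7 + r*E²/7 (A(E, r) = ((E*E)*r - 9)/7 = (E²*r - 9)/7 = (r*E² - 9)/7 = (-9 + r*E²)/7 = -9/7 + r*E²/7)
(31477 - 13063) + A(67 - 1*56, K(-7)) = (31477 - 13063) + (-9/7 + (-7)^(3/2)*(67 - 1*56)²/7) = 18414 + (-9/7 + (-7*I*√7)*(67 - 56)²/7) = 18414 + (-9/7 + (⅐)*(-7*I*√7)*11²) = 18414 + (-9/7 + (⅐)*(-7*I*√7)*121) = 18414 + (-9/7 - 121*I*√7) = 128889/7 - 121*I*√7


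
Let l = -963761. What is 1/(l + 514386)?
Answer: -1/449375 ≈ -2.2253e-6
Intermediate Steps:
1/(l + 514386) = 1/(-963761 + 514386) = 1/(-449375) = -1/449375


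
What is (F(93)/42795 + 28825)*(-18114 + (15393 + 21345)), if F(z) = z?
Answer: 2552659176448/4755 ≈ 5.3684e+8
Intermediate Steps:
(F(93)/42795 + 28825)*(-18114 + (15393 + 21345)) = (93/42795 + 28825)*(-18114 + (15393 + 21345)) = (93*(1/42795) + 28825)*(-18114 + 36738) = (31/14265 + 28825)*18624 = (411188656/14265)*18624 = 2552659176448/4755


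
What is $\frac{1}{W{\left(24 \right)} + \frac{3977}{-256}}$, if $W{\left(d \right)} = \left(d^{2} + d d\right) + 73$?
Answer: $\frac{256}{309623} \approx 0.00082681$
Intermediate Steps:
$W{\left(d \right)} = 73 + 2 d^{2}$ ($W{\left(d \right)} = \left(d^{2} + d^{2}\right) + 73 = 2 d^{2} + 73 = 73 + 2 d^{2}$)
$\frac{1}{W{\left(24 \right)} + \frac{3977}{-256}} = \frac{1}{\left(73 + 2 \cdot 24^{2}\right) + \frac{3977}{-256}} = \frac{1}{\left(73 + 2 \cdot 576\right) + 3977 \left(- \frac{1}{256}\right)} = \frac{1}{\left(73 + 1152\right) - \frac{3977}{256}} = \frac{1}{1225 - \frac{3977}{256}} = \frac{1}{\frac{309623}{256}} = \frac{256}{309623}$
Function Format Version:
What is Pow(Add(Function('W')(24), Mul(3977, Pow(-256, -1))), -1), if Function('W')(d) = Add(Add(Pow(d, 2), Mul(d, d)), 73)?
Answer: Rational(256, 309623) ≈ 0.00082681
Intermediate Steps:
Function('W')(d) = Add(73, Mul(2, Pow(d, 2))) (Function('W')(d) = Add(Add(Pow(d, 2), Pow(d, 2)), 73) = Add(Mul(2, Pow(d, 2)), 73) = Add(73, Mul(2, Pow(d, 2))))
Pow(Add(Function('W')(24), Mul(3977, Pow(-256, -1))), -1) = Pow(Add(Add(73, Mul(2, Pow(24, 2))), Mul(3977, Pow(-256, -1))), -1) = Pow(Add(Add(73, Mul(2, 576)), Mul(3977, Rational(-1, 256))), -1) = Pow(Add(Add(73, 1152), Rational(-3977, 256)), -1) = Pow(Add(1225, Rational(-3977, 256)), -1) = Pow(Rational(309623, 256), -1) = Rational(256, 309623)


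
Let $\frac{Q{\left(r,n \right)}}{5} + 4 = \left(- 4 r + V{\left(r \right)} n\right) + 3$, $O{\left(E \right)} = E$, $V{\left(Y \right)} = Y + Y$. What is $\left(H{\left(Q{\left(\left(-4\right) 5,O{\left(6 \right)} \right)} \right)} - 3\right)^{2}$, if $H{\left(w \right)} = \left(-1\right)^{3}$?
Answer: $16$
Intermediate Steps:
$V{\left(Y \right)} = 2 Y$
$Q{\left(r,n \right)} = -5 - 20 r + 10 n r$ ($Q{\left(r,n \right)} = -20 + 5 \left(\left(- 4 r + 2 r n\right) + 3\right) = -20 + 5 \left(\left(- 4 r + 2 n r\right) + 3\right) = -20 + 5 \left(3 - 4 r + 2 n r\right) = -20 + \left(15 - 20 r + 10 n r\right) = -5 - 20 r + 10 n r$)
$H{\left(w \right)} = -1$
$\left(H{\left(Q{\left(\left(-4\right) 5,O{\left(6 \right)} \right)} \right)} - 3\right)^{2} = \left(-1 - 3\right)^{2} = \left(-4\right)^{2} = 16$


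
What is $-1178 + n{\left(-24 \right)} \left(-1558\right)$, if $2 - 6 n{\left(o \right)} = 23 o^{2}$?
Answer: $\frac{10315100}{3} \approx 3.4384 \cdot 10^{6}$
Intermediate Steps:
$n{\left(o \right)} = \frac{1}{3} - \frac{23 o^{2}}{6}$
$-1178 + n{\left(-24 \right)} \left(-1558\right) = -1178 + \left(\frac{1}{3} - \frac{23 \left(-24\right)^{2}}{6}\right) \left(-1558\right) = -1178 + \left(\frac{1}{3} - 2208\right) \left(-1558\right) = -1178 - - \frac{10318634}{3} = -1178 + \frac{10318634}{3} = \frac{10315100}{3}$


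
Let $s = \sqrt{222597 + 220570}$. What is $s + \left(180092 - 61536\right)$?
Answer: $118556 + \sqrt{443167} \approx 1.1922 \cdot 10^{5}$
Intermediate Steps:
$s = \sqrt{443167} \approx 665.71$
$s + \left(180092 - 61536\right) = \sqrt{443167} + \left(180092 - 61536\right) = \sqrt{443167} + 118556 = 118556 + \sqrt{443167}$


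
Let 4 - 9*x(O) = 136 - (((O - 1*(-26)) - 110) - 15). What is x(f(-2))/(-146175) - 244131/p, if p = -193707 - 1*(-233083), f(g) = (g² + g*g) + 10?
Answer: -107054751079/17267360400 ≈ -6.1998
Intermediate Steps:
f(g) = 10 + 2*g² (f(g) = (g² + g²) + 10 = 2*g² + 10 = 10 + 2*g²)
p = 39376 (p = -193707 + 233083 = 39376)
x(O) = -77/3 + O/9 (x(O) = 4/9 - (136 - (((O - 1*(-26)) - 110) - 15))/9 = 4/9 - (136 - (((O + 26) - 110) - 15))/9 = 4/9 - (136 - (((26 + O) - 110) - 15))/9 = 4/9 - (136 - ((-84 + O) - 15))/9 = 4/9 - (136 - (-99 + O))/9 = 4/9 - (136 + (99 - O))/9 = 4/9 - (235 - O)/9 = 4/9 + (-235/9 + O/9) = -77/3 + O/9)
x(f(-2))/(-146175) - 244131/p = (-77/3 + (10 + 2*(-2)²)/9)/(-146175) - 244131/39376 = (-77/3 + (10 + 2*4)/9)*(-1/146175) - 244131*1/39376 = (-77/3 + (10 + 8)/9)*(-1/146175) - 244131/39376 = (-77/3 + (⅑)*18)*(-1/146175) - 244131/39376 = (-77/3 + 2)*(-1/146175) - 244131/39376 = -71/3*(-1/146175) - 244131/39376 = 71/438525 - 244131/39376 = -107054751079/17267360400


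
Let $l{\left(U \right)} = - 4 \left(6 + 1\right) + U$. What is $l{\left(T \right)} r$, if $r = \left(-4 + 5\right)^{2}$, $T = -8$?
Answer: $-36$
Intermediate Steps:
$r = 1$ ($r = 1^{2} = 1$)
$l{\left(U \right)} = -28 + U$ ($l{\left(U \right)} = \left(-4\right) 7 + U = -28 + U$)
$l{\left(T \right)} r = \left(-28 - 8\right) 1 = \left(-36\right) 1 = -36$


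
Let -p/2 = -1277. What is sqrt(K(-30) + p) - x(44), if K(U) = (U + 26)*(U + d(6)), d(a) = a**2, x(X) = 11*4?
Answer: -44 + sqrt(2530) ≈ 6.2991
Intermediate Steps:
x(X) = 44
p = 2554 (p = -2*(-1277) = 2554)
K(U) = (26 + U)*(36 + U) (K(U) = (U + 26)*(U + 6**2) = (26 + U)*(U + 36) = (26 + U)*(36 + U))
sqrt(K(-30) + p) - x(44) = sqrt((936 + (-30)**2 + 62*(-30)) + 2554) - 1*44 = sqrt((936 + 900 - 1860) + 2554) - 44 = sqrt(-24 + 2554) - 44 = sqrt(2530) - 44 = -44 + sqrt(2530)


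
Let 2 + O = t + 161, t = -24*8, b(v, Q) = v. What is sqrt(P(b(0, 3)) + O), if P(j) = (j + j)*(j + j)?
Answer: I*sqrt(33) ≈ 5.7446*I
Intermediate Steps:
t = -192
P(j) = 4*j**2 (P(j) = (2*j)*(2*j) = 4*j**2)
O = -33 (O = -2 + (-192 + 161) = -2 - 31 = -33)
sqrt(P(b(0, 3)) + O) = sqrt(4*0**2 - 33) = sqrt(4*0 - 33) = sqrt(0 - 33) = sqrt(-33) = I*sqrt(33)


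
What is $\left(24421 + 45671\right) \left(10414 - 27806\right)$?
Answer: $-1219040064$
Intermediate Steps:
$\left(24421 + 45671\right) \left(10414 - 27806\right) = 70092 \left(-17392\right) = -1219040064$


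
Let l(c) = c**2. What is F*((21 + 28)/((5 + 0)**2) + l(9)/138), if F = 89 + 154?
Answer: 711747/1150 ≈ 618.91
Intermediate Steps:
F = 243
F*((21 + 28)/((5 + 0)**2) + l(9)/138) = 243*((21 + 28)/((5 + 0)**2) + 9**2/138) = 243*(49/(5**2) + 81*(1/138)) = 243*(49/25 + 27/46) = 243*(2929/1150) = 711747/1150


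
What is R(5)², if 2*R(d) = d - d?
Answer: 0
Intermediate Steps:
R(d) = 0 (R(d) = (d - d)/2 = (½)*0 = 0)
R(5)² = 0² = 0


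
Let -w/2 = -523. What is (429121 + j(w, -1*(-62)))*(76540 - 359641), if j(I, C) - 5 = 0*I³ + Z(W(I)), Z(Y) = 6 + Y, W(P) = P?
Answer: -121783821978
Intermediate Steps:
w = 1046 (w = -2*(-523) = 1046)
j(I, C) = 11 + I (j(I, C) = 5 + (0*I³ + (6 + I)) = 5 + (0 + (6 + I)) = 5 + (6 + I) = 11 + I)
(429121 + j(w, -1*(-62)))*(76540 - 359641) = (429121 + (11 + 1046))*(76540 - 359641) = (429121 + 1057)*(-283101) = 430178*(-283101) = -121783821978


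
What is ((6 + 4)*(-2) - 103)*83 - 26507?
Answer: -36716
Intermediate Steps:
((6 + 4)*(-2) - 103)*83 - 26507 = (10*(-2) - 103)*83 - 26507 = (-20 - 103)*83 - 26507 = -123*83 - 26507 = -10209 - 26507 = -36716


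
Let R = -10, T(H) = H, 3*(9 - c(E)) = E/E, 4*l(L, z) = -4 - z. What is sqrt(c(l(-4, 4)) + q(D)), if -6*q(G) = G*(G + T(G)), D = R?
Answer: I*sqrt(222)/3 ≈ 4.9666*I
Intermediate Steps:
l(L, z) = -1 - z/4 (l(L, z) = (-4 - z)/4 = -1 - z/4)
c(E) = 26/3 (c(E) = 9 - E/(3*E) = 9 - 1/3*1 = 9 - 1/3 = 26/3)
D = -10
q(G) = -G**2/3 (q(G) = -G*(G + G)/6 = -G*2*G/6 = -G**2/3)
sqrt(c(l(-4, 4)) + q(D)) = sqrt(26/3 - 1/3*(-10)**2) = sqrt(26/3 - 1/3*100) = sqrt(26/3 - 100/3) = sqrt(-74/3) = I*sqrt(222)/3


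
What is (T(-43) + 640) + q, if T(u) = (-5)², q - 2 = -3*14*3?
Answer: 541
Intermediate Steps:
q = -124 (q = 2 - 3*14*3 = 2 - 42*3 = 2 - 126 = -124)
T(u) = 25
(T(-43) + 640) + q = (25 + 640) - 124 = 665 - 124 = 541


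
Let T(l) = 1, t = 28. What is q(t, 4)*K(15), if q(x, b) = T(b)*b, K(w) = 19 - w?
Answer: 16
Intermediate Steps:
q(x, b) = b (q(x, b) = 1*b = b)
q(t, 4)*K(15) = 4*(19 - 1*15) = 4*(19 - 15) = 4*4 = 16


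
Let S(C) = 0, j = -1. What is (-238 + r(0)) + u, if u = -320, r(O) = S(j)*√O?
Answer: -558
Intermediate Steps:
r(O) = 0 (r(O) = 0*√O = 0)
(-238 + r(0)) + u = (-238 + 0) - 320 = -238 - 320 = -558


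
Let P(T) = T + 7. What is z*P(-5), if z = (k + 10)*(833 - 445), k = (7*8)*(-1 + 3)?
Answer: 94672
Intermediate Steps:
k = 112 (k = 56*2 = 112)
P(T) = 7 + T
z = 47336 (z = (112 + 10)*(833 - 445) = 122*388 = 47336)
z*P(-5) = 47336*(7 - 5) = 47336*2 = 94672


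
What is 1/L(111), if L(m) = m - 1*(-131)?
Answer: 1/242 ≈ 0.0041322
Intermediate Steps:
L(m) = 131 + m (L(m) = m + 131 = 131 + m)
1/L(111) = 1/(131 + 111) = 1/242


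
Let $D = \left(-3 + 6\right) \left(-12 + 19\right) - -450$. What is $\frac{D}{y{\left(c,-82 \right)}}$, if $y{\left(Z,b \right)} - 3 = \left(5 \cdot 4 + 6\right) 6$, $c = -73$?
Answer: $\frac{157}{53} \approx 2.9623$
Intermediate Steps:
$y{\left(Z,b \right)} = 159$ ($y{\left(Z,b \right)} = 3 + \left(5 \cdot 4 + 6\right) 6 = 3 + \left(20 + 6\right) 6 = 3 + 26 \cdot 6 = 3 + 156 = 159$)
$D = 471$ ($D = 3 \cdot 7 + 450 = 21 + 450 = 471$)
$\frac{D}{y{\left(c,-82 \right)}} = \frac{471}{159} = 471 \cdot \frac{1}{159} = \frac{157}{53}$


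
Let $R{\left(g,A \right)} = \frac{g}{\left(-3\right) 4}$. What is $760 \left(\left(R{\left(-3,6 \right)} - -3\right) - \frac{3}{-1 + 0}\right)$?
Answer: $4750$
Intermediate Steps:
$R{\left(g,A \right)} = - \frac{g}{12}$ ($R{\left(g,A \right)} = \frac{g}{-12} = g \left(- \frac{1}{12}\right) = - \frac{g}{12}$)
$760 \left(\left(R{\left(-3,6 \right)} - -3\right) - \frac{3}{-1 + 0}\right) = 760 \left(\left(\left(- \frac{1}{12}\right) \left(-3\right) - -3\right) - \frac{3}{-1 + 0}\right) = 760 \left(\left(\frac{1}{4} + 3\right) - \frac{3}{-1}\right) = 760 \left(\frac{13}{4} - -3\right) = 760 \left(\frac{13}{4} + 3\right) = 760 \cdot \frac{25}{4} = 4750$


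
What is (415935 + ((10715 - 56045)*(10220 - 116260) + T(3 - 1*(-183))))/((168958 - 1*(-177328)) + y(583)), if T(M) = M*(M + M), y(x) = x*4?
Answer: 1602426109/116206 ≈ 13790.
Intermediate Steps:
y(x) = 4*x
T(M) = 2*M**2 (T(M) = M*(2*M) = 2*M**2)
(415935 + ((10715 - 56045)*(10220 - 116260) + T(3 - 1*(-183))))/((168958 - 1*(-177328)) + y(583)) = (415935 + ((10715 - 56045)*(10220 - 116260) + 2*(3 - 1*(-183))**2))/((168958 - 1*(-177328)) + 4*583) = (415935 + (-45330*(-106040) + 2*(3 + 183)**2))/((168958 + 177328) + 2332) = (415935 + (4806793200 + 2*186**2))/(346286 + 2332) = (415935 + (4806793200 + 2*34596))/348618 = (415935 + (4806793200 + 69192))*(1/348618) = (415935 + 4806862392)*(1/348618) = 4807278327*(1/348618) = 1602426109/116206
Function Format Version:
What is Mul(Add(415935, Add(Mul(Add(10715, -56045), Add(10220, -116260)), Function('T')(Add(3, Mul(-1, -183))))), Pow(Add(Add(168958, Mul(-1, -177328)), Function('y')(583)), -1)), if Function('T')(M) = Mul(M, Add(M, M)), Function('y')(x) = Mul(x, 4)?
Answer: Rational(1602426109, 116206) ≈ 13790.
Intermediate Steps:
Function('y')(x) = Mul(4, x)
Function('T')(M) = Mul(2, Pow(M, 2)) (Function('T')(M) = Mul(M, Mul(2, M)) = Mul(2, Pow(M, 2)))
Mul(Add(415935, Add(Mul(Add(10715, -56045), Add(10220, -116260)), Function('T')(Add(3, Mul(-1, -183))))), Pow(Add(Add(168958, Mul(-1, -177328)), Function('y')(583)), -1)) = Mul(Add(415935, Add(Mul(Add(10715, -56045), Add(10220, -116260)), Mul(2, Pow(Add(3, Mul(-1, -183)), 2)))), Pow(Add(Add(168958, Mul(-1, -177328)), Mul(4, 583)), -1)) = Mul(Add(415935, Add(Mul(-45330, -106040), Mul(2, Pow(Add(3, 183), 2)))), Pow(Add(Add(168958, 177328), 2332), -1)) = Mul(Add(415935, Add(4806793200, Mul(2, Pow(186, 2)))), Pow(Add(346286, 2332), -1)) = Mul(Add(415935, Add(4806793200, Mul(2, 34596))), Pow(348618, -1)) = Mul(Add(415935, Add(4806793200, 69192)), Rational(1, 348618)) = Mul(Add(415935, 4806862392), Rational(1, 348618)) = Mul(4807278327, Rational(1, 348618)) = Rational(1602426109, 116206)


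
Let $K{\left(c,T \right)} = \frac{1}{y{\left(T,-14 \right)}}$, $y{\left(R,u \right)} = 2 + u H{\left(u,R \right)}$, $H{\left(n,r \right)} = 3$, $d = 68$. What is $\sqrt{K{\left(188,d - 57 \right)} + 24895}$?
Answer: $\frac{\sqrt{9957990}}{20} \approx 157.78$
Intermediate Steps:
$y{\left(R,u \right)} = 2 + 3 u$ ($y{\left(R,u \right)} = 2 + u 3 = 2 + 3 u$)
$K{\left(c,T \right)} = - \frac{1}{40}$ ($K{\left(c,T \right)} = \frac{1}{2 + 3 \left(-14\right)} = \frac{1}{2 - 42} = \frac{1}{-40} = - \frac{1}{40}$)
$\sqrt{K{\left(188,d - 57 \right)} + 24895} = \sqrt{- \frac{1}{40} + 24895} = \sqrt{\frac{995799}{40}} = \frac{\sqrt{9957990}}{20}$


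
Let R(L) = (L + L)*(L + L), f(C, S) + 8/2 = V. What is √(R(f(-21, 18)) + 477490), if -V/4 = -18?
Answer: √495986 ≈ 704.26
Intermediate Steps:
V = 72 (V = -4*(-18) = 72)
f(C, S) = 68 (f(C, S) = -4 + 72 = 68)
R(L) = 4*L² (R(L) = (2*L)*(2*L) = 4*L²)
√(R(f(-21, 18)) + 477490) = √(4*68² + 477490) = √(4*4624 + 477490) = √(18496 + 477490) = √495986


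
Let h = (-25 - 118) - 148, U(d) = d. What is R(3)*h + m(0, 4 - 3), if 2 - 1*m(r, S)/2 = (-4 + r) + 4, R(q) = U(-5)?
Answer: 1459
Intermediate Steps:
R(q) = -5
h = -291 (h = -143 - 148 = -291)
m(r, S) = 4 - 2*r (m(r, S) = 4 - 2*((-4 + r) + 4) = 4 - 2*r)
R(3)*h + m(0, 4 - 3) = -5*(-291) + (4 - 2*0) = 1455 + (4 + 0) = 1455 + 4 = 1459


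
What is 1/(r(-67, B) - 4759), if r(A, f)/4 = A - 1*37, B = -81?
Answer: -1/5175 ≈ -0.00019324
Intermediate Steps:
r(A, f) = -148 + 4*A (r(A, f) = 4*(A - 1*37) = 4*(A - 37) = 4*(-37 + A) = -148 + 4*A)
1/(r(-67, B) - 4759) = 1/((-148 + 4*(-67)) - 4759) = 1/((-148 - 268) - 4759) = 1/(-416 - 4759) = 1/(-5175) = -1/5175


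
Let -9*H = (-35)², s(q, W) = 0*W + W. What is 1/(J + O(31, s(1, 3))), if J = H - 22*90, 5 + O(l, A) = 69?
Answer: -9/18469 ≈ -0.00048730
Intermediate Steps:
s(q, W) = W (s(q, W) = 0 + W = W)
O(l, A) = 64 (O(l, A) = -5 + 69 = 64)
H = -1225/9 (H = -⅑*(-35)² = -⅑*1225 = -1225/9 ≈ -136.11)
J = -19045/9 (J = -1225/9 - 22*90 = -1225/9 - 1980 = -19045/9 ≈ -2116.1)
1/(J + O(31, s(1, 3))) = 1/(-19045/9 + 64) = 1/(-18469/9) = -9/18469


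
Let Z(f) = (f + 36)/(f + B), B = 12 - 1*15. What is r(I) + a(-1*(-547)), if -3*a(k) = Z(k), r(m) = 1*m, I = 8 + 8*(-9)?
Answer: -105031/1632 ≈ -64.357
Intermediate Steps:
I = -64 (I = 8 - 72 = -64)
B = -3 (B = 12 - 15 = -3)
r(m) = m
Z(f) = (36 + f)/(-3 + f) (Z(f) = (f + 36)/(f - 3) = (36 + f)/(-3 + f))
a(k) = -(36 + k)/(3*(-3 + k))
r(I) + a(-1*(-547)) = -64 + (-36 - (-1)*(-547))/(3*(-3 - 1*(-547))) = -64 + (-36 - 1*547)/(3*(-3 + 547)) = -64 + (⅓)*(-36 - 547)/544 = -64 + (⅓)*(1/544)*(-583) = -64 - 583/1632 = -105031/1632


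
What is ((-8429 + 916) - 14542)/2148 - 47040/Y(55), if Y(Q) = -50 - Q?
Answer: 940249/2148 ≈ 437.73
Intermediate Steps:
((-8429 + 916) - 14542)/2148 - 47040/Y(55) = ((-8429 + 916) - 14542)/2148 - 47040/(-50 - 1*55) = (-7513 - 14542)*(1/2148) - 47040/(-50 - 55) = -22055*1/2148 - 47040/(-105) = -22055/2148 - 47040*(-1/105) = -22055/2148 + 448 = 940249/2148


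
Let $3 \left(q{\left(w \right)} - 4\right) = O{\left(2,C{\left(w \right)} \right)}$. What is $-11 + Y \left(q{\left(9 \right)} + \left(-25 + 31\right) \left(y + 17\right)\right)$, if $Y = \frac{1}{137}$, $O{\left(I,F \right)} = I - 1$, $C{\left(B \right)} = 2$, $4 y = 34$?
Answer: $- \frac{4049}{411} \approx -9.8516$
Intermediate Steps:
$y = \frac{17}{2}$ ($y = \frac{1}{4} \cdot 34 = \frac{17}{2} \approx 8.5$)
$O{\left(I,F \right)} = -1 + I$
$q{\left(w \right)} = \frac{13}{3}$ ($q{\left(w \right)} = 4 + \frac{-1 + 2}{3} = 4 + \frac{1}{3} \cdot 1 = 4 + \frac{1}{3} = \frac{13}{3}$)
$Y = \frac{1}{137} \approx 0.0072993$
$-11 + Y \left(q{\left(9 \right)} + \left(-25 + 31\right) \left(y + 17\right)\right) = -11 + \frac{\frac{13}{3} + \left(-25 + 31\right) \left(\frac{17}{2} + 17\right)}{137} = -11 + \frac{\frac{13}{3} + 6 \cdot \frac{51}{2}}{137} = -11 + \frac{\frac{13}{3} + 153}{137} = -11 + \frac{1}{137} \cdot \frac{472}{3} = -11 + \frac{472}{411} = - \frac{4049}{411}$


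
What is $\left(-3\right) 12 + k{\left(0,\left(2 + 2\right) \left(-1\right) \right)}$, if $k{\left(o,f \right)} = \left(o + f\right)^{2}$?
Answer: $-20$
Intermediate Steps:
$k{\left(o,f \right)} = \left(f + o\right)^{2}$
$\left(-3\right) 12 + k{\left(0,\left(2 + 2\right) \left(-1\right) \right)} = \left(-3\right) 12 + \left(\left(2 + 2\right) \left(-1\right) + 0\right)^{2} = -36 + \left(4 \left(-1\right) + 0\right)^{2} = -36 + \left(-4 + 0\right)^{2} = -36 + \left(-4\right)^{2} = -36 + 16 = -20$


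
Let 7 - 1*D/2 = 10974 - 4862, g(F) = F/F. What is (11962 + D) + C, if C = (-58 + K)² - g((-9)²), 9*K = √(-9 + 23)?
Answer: 252329/81 - 116*√14/9 ≈ 3066.9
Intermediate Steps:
g(F) = 1
D = -12210 (D = 14 - 2*(10974 - 4862) = 14 - 2*6112 = 14 - 12224 = -12210)
K = √14/9 (K = √(-9 + 23)/9 = √14/9 ≈ 0.41574)
C = -1 + (-58 + √14/9)² (C = (-58 + √14/9)² - 1*1 = (-58 + √14/9)² - 1 = -1 + (-58 + √14/9)² ≈ 3314.9)
(11962 + D) + C = (11962 - 12210) + (272417/81 - 116*√14/9) = -248 + (272417/81 - 116*√14/9) = 252329/81 - 116*√14/9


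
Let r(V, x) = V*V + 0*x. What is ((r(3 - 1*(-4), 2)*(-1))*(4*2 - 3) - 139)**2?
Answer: 147456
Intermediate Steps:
r(V, x) = V**2 (r(V, x) = V**2 + 0 = V**2)
((r(3 - 1*(-4), 2)*(-1))*(4*2 - 3) - 139)**2 = (((3 - 1*(-4))**2*(-1))*(4*2 - 3) - 139)**2 = (((3 + 4)**2*(-1))*(8 - 3) - 139)**2 = ((7**2*(-1))*5 - 139)**2 = ((49*(-1))*5 - 139)**2 = (-49*5 - 139)**2 = (-245 - 139)**2 = (-384)**2 = 147456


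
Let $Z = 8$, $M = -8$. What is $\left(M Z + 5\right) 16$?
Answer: $-944$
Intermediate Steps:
$\left(M Z + 5\right) 16 = \left(\left(-8\right) 8 + 5\right) 16 = \left(-64 + 5\right) 16 = \left(-59\right) 16 = -944$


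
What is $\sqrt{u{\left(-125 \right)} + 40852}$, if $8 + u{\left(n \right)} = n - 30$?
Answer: $3 \sqrt{4521} \approx 201.72$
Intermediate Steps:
$u{\left(n \right)} = -38 + n$ ($u{\left(n \right)} = -8 + \left(n - 30\right) = -8 + \left(-30 + n\right) = -38 + n$)
$\sqrt{u{\left(-125 \right)} + 40852} = \sqrt{\left(-38 - 125\right) + 40852} = \sqrt{-163 + 40852} = \sqrt{40689} = 3 \sqrt{4521}$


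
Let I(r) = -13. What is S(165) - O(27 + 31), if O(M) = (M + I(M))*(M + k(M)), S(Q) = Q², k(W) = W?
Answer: 22005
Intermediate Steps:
O(M) = 2*M*(-13 + M) (O(M) = (M - 13)*(M + M) = (-13 + M)*(2*M) = 2*M*(-13 + M))
S(165) - O(27 + 31) = 165² - 2*(27 + 31)*(-13 + (27 + 31)) = 27225 - 2*58*(-13 + 58) = 27225 - 2*58*45 = 27225 - 1*5220 = 27225 - 5220 = 22005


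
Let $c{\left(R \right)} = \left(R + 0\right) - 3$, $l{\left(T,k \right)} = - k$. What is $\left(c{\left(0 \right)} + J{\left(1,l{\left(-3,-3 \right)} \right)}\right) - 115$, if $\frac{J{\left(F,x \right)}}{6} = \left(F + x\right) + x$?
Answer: $-76$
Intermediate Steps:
$c{\left(R \right)} = -3 + R$ ($c{\left(R \right)} = R - 3 = -3 + R$)
$J{\left(F,x \right)} = 6 F + 12 x$ ($J{\left(F,x \right)} = 6 \left(\left(F + x\right) + x\right) = 6 \left(F + 2 x\right) = 6 F + 12 x$)
$\left(c{\left(0 \right)} + J{\left(1,l{\left(-3,-3 \right)} \right)}\right) - 115 = \left(\left(-3 + 0\right) + \left(6 \cdot 1 + 12 \left(\left(-1\right) \left(-3\right)\right)\right)\right) - 115 = \left(-3 + \left(6 + 12 \cdot 3\right)\right) - 115 = \left(-3 + \left(6 + 36\right)\right) - 115 = \left(-3 + 42\right) - 115 = 39 - 115 = -76$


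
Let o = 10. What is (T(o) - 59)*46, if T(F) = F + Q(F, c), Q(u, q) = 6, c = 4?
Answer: -1978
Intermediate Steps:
T(F) = 6 + F (T(F) = F + 6 = 6 + F)
(T(o) - 59)*46 = ((6 + 10) - 59)*46 = (16 - 59)*46 = -43*46 = -1978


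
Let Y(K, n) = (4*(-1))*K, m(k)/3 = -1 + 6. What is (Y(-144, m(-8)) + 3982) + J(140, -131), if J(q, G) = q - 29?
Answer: 4669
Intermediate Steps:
m(k) = 15 (m(k) = 3*(-1 + 6) = 3*5 = 15)
Y(K, n) = -4*K
J(q, G) = -29 + q
(Y(-144, m(-8)) + 3982) + J(140, -131) = (-4*(-144) + 3982) + (-29 + 140) = (576 + 3982) + 111 = 4558 + 111 = 4669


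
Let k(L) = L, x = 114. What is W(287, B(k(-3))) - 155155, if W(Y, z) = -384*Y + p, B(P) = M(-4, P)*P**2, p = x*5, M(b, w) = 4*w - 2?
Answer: -264793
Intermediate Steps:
M(b, w) = -2 + 4*w
p = 570 (p = 114*5 = 570)
B(P) = P**2*(-2 + 4*P) (B(P) = (-2 + 4*P)*P**2 = P**2*(-2 + 4*P))
W(Y, z) = 570 - 384*Y (W(Y, z) = -384*Y + 570 = 570 - 384*Y)
W(287, B(k(-3))) - 155155 = (570 - 384*287) - 155155 = (570 - 110208) - 155155 = -109638 - 155155 = -264793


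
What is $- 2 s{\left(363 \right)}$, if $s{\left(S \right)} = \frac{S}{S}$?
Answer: $-2$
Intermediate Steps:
$s{\left(S \right)} = 1$
$- 2 s{\left(363 \right)} = \left(-2\right) 1 = -2$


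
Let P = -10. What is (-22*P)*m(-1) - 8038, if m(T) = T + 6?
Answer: -6938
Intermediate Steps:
m(T) = 6 + T
(-22*P)*m(-1) - 8038 = (-22*(-10))*(6 - 1) - 8038 = 220*5 - 8038 = 1100 - 8038 = -6938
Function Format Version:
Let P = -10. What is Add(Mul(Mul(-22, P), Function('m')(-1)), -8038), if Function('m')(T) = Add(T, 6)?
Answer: -6938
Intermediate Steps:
Function('m')(T) = Add(6, T)
Add(Mul(Mul(-22, P), Function('m')(-1)), -8038) = Add(Mul(Mul(-22, -10), Add(6, -1)), -8038) = Add(Mul(220, 5), -8038) = Add(1100, -8038) = -6938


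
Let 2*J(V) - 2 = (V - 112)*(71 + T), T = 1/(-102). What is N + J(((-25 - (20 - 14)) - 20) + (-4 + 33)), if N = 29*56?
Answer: -319397/102 ≈ -3131.3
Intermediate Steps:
N = 1624
T = -1/102 ≈ -0.0098039
J(V) = -202697/51 + 7241*V/204 (J(V) = 1 + ((V - 112)*(71 - 1/102))/2 = 1 + ((-112 + V)*(7241/102))/2 = 1 + (-405496/51 + 7241*V/102)/2 = 1 + (-202748/51 + 7241*V/204) = -202697/51 + 7241*V/204)
N + J(((-25 - (20 - 14)) - 20) + (-4 + 33)) = 1624 + (-202697/51 + 7241*(((-25 - (20 - 14)) - 20) + (-4 + 33))/204) = 1624 + (-202697/51 + 7241*(((-25 - 1*6) - 20) + 29)/204) = 1624 + (-202697/51 + 7241*(((-25 - 6) - 20) + 29)/204) = 1624 + (-202697/51 + 7241*((-31 - 20) + 29)/204) = 1624 + (-202697/51 + 7241*(-51 + 29)/204) = 1624 + (-202697/51 + (7241/204)*(-22)) = 1624 + (-202697/51 - 79651/102) = 1624 - 485045/102 = -319397/102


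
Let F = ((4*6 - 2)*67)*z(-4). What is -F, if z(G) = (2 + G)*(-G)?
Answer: 11792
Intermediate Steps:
z(G) = -G*(2 + G)
F = -11792 (F = ((4*6 - 2)*67)*(-1*(-4)*(2 - 4)) = ((24 - 2)*67)*(-1*(-4)*(-2)) = (22*67)*(-8) = 1474*(-8) = -11792)
-F = -1*(-11792) = 11792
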